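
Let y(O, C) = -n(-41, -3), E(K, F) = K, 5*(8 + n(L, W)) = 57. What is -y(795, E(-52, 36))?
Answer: 17/5 ≈ 3.4000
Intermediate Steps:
n(L, W) = 17/5 (n(L, W) = -8 + (⅕)*57 = -8 + 57/5 = 17/5)
y(O, C) = -17/5 (y(O, C) = -1*17/5 = -17/5)
-y(795, E(-52, 36)) = -1*(-17/5) = 17/5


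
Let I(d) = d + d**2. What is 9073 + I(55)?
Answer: 12153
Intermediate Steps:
9073 + I(55) = 9073 + 55*(1 + 55) = 9073 + 55*56 = 9073 + 3080 = 12153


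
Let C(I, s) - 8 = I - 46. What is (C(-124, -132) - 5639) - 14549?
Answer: -20350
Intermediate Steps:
C(I, s) = -38 + I (C(I, s) = 8 + (I - 46) = 8 + (-46 + I) = -38 + I)
(C(-124, -132) - 5639) - 14549 = ((-38 - 124) - 5639) - 14549 = (-162 - 5639) - 14549 = -5801 - 14549 = -20350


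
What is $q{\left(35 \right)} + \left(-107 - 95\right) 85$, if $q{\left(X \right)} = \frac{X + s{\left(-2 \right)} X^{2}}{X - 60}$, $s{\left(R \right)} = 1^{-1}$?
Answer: $- \frac{86102}{5} \approx -17220.0$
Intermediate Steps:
$s{\left(R \right)} = 1$
$q{\left(X \right)} = \frac{X + X^{2}}{-60 + X}$ ($q{\left(X \right)} = \frac{X + 1 X^{2}}{X - 60} = \frac{X + X^{2}}{-60 + X}$)
$q{\left(35 \right)} + \left(-107 - 95\right) 85 = \frac{35 \left(1 + 35\right)}{-60 + 35} + \left(-107 - 95\right) 85 = 35 \frac{1}{-25} \cdot 36 - 17170 = 35 \left(- \frac{1}{25}\right) 36 - 17170 = - \frac{252}{5} - 17170 = - \frac{86102}{5}$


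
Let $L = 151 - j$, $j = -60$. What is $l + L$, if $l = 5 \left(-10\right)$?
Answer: $161$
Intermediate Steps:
$L = 211$ ($L = 151 - -60 = 151 + 60 = 211$)
$l = -50$
$l + L = -50 + 211 = 161$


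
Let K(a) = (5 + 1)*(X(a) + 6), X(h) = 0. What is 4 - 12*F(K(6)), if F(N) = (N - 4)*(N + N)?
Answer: -27644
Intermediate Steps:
K(a) = 36 (K(a) = (5 + 1)*(0 + 6) = 6*6 = 36)
F(N) = 2*N*(-4 + N) (F(N) = (-4 + N)*(2*N) = 2*N*(-4 + N))
4 - 12*F(K(6)) = 4 - 24*36*(-4 + 36) = 4 - 24*36*32 = 4 - 12*2304 = 4 - 27648 = -27644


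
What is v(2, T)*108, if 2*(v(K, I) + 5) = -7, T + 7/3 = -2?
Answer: -918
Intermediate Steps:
T = -13/3 (T = -7/3 - 2 = -13/3 ≈ -4.3333)
v(K, I) = -17/2 (v(K, I) = -5 + (½)*(-7) = -5 - 7/2 = -17/2)
v(2, T)*108 = -17/2*108 = -918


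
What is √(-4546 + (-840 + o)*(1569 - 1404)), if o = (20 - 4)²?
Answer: I*√100906 ≈ 317.66*I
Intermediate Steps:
o = 256 (o = 16² = 256)
√(-4546 + (-840 + o)*(1569 - 1404)) = √(-4546 + (-840 + 256)*(1569 - 1404)) = √(-4546 - 584*165) = √(-4546 - 96360) = √(-100906) = I*√100906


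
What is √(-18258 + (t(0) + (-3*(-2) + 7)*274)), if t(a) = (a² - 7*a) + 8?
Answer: 12*I*√102 ≈ 121.19*I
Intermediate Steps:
t(a) = 8 + a² - 7*a
√(-18258 + (t(0) + (-3*(-2) + 7)*274)) = √(-18258 + ((8 + 0² - 7*0) + (-3*(-2) + 7)*274)) = √(-18258 + ((8 + 0 + 0) + (6 + 7)*274)) = √(-18258 + (8 + 13*274)) = √(-18258 + (8 + 3562)) = √(-18258 + 3570) = √(-14688) = 12*I*√102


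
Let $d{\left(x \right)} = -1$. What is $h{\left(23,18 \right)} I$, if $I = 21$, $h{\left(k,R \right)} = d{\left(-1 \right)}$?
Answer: $-21$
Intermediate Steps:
$h{\left(k,R \right)} = -1$
$h{\left(23,18 \right)} I = \left(-1\right) 21 = -21$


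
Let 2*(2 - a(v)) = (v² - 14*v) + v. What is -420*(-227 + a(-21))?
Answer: 244440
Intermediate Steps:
a(v) = 2 - v²/2 + 13*v/2 (a(v) = 2 - ((v² - 14*v) + v)/2 = 2 - (v² - 13*v)/2 = 2 + (-v²/2 + 13*v/2) = 2 - v²/2 + 13*v/2)
-420*(-227 + a(-21)) = -420*(-227 + (2 - ½*(-21)² + (13/2)*(-21))) = -420*(-227 + (2 - ½*441 - 273/2)) = -420*(-227 + (2 - 441/2 - 273/2)) = -420*(-227 - 355) = -420*(-582) = 244440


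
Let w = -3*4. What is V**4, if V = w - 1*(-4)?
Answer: 4096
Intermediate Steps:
w = -12
V = -8 (V = -12 - 1*(-4) = -12 + 4 = -8)
V**4 = (-8)**4 = 4096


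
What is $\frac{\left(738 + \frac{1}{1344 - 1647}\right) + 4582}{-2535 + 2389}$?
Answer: $- \frac{1611959}{44238} \approx -36.438$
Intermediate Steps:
$\frac{\left(738 + \frac{1}{1344 - 1647}\right) + 4582}{-2535 + 2389} = \frac{\left(738 + \frac{1}{-303}\right) + 4582}{-146} = \left(\left(738 - \frac{1}{303}\right) + 4582\right) \left(- \frac{1}{146}\right) = \left(\frac{223613}{303} + 4582\right) \left(- \frac{1}{146}\right) = \frac{1611959}{303} \left(- \frac{1}{146}\right) = - \frac{1611959}{44238}$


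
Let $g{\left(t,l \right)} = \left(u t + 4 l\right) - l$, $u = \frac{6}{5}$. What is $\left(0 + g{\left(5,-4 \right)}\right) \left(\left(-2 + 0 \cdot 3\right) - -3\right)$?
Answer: $-6$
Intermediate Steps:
$u = \frac{6}{5}$ ($u = 6 \cdot \frac{1}{5} = \frac{6}{5} \approx 1.2$)
$g{\left(t,l \right)} = 3 l + \frac{6 t}{5}$ ($g{\left(t,l \right)} = \left(\frac{6 t}{5} + 4 l\right) - l = \left(4 l + \frac{6 t}{5}\right) - l = 3 l + \frac{6 t}{5}$)
$\left(0 + g{\left(5,-4 \right)}\right) \left(\left(-2 + 0 \cdot 3\right) - -3\right) = \left(0 + \left(3 \left(-4\right) + \frac{6}{5} \cdot 5\right)\right) \left(\left(-2 + 0 \cdot 3\right) - -3\right) = \left(0 + \left(-12 + 6\right)\right) \left(\left(-2 + 0\right) + 3\right) = \left(0 - 6\right) \left(-2 + 3\right) = \left(-6\right) 1 = -6$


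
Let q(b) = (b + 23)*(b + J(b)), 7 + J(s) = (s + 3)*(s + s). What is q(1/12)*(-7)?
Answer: 893879/864 ≈ 1034.6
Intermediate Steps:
J(s) = -7 + 2*s*(3 + s) (J(s) = -7 + (s + 3)*(s + s) = -7 + (3 + s)*(2*s) = -7 + 2*s*(3 + s))
q(b) = (23 + b)*(-7 + 2*b² + 7*b) (q(b) = (b + 23)*(b + (-7 + 2*b² + 6*b)) = (23 + b)*(-7 + 2*b² + 7*b))
q(1/12)*(-7) = (-161 + 2*(1/12)³ + 53*(1/12)² + 154/12)*(-7) = (-161 + 2*(1/12)³ + 53*(1/12)² + 154*(1/12))*(-7) = (-161 + 2*(1/1728) + 53*(1/144) + 77/6)*(-7) = (-161 + 1/864 + 53/144 + 77/6)*(-7) = -127697/864*(-7) = 893879/864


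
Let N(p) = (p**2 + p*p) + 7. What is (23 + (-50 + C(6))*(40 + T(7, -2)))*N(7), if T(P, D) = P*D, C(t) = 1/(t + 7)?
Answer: -133875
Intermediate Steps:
C(t) = 1/(7 + t)
T(P, D) = D*P
N(p) = 7 + 2*p**2 (N(p) = (p**2 + p**2) + 7 = 2*p**2 + 7 = 7 + 2*p**2)
(23 + (-50 + C(6))*(40 + T(7, -2)))*N(7) = (23 + (-50 + 1/(7 + 6))*(40 - 2*7))*(7 + 2*7**2) = (23 + (-50 + 1/13)*(40 - 14))*(7 + 2*49) = (23 + (-50 + 1/13)*26)*(7 + 98) = (23 - 649/13*26)*105 = (23 - 1298)*105 = -1275*105 = -133875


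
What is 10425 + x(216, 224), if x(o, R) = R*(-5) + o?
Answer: 9521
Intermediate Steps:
x(o, R) = o - 5*R (x(o, R) = -5*R + o = o - 5*R)
10425 + x(216, 224) = 10425 + (216 - 5*224) = 10425 + (216 - 1120) = 10425 - 904 = 9521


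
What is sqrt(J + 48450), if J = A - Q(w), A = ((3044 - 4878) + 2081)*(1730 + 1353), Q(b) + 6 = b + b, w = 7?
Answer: sqrt(809943) ≈ 899.97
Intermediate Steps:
Q(b) = -6 + 2*b (Q(b) = -6 + (b + b) = -6 + 2*b)
A = 761501 (A = (-1834 + 2081)*3083 = 247*3083 = 761501)
J = 761493 (J = 761501 - (-6 + 2*7) = 761501 - (-6 + 14) = 761501 - 1*8 = 761501 - 8 = 761493)
sqrt(J + 48450) = sqrt(761493 + 48450) = sqrt(809943)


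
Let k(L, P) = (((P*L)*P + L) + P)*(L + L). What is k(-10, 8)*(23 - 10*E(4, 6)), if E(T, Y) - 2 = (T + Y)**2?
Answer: -12801480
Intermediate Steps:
E(T, Y) = 2 + (T + Y)**2
k(L, P) = 2*L*(L + P + L*P**2) (k(L, P) = (((L*P)*P + L) + P)*(2*L) = ((L*P**2 + L) + P)*(2*L) = ((L + L*P**2) + P)*(2*L) = (L + P + L*P**2)*(2*L) = 2*L*(L + P + L*P**2))
k(-10, 8)*(23 - 10*E(4, 6)) = (2*(-10)*(-10 + 8 - 10*8**2))*(23 - 10*(2 + (4 + 6)**2)) = (2*(-10)*(-10 + 8 - 10*64))*(23 - 10*(2 + 10**2)) = (2*(-10)*(-10 + 8 - 640))*(23 - 10*(2 + 100)) = (2*(-10)*(-642))*(23 - 10*102) = 12840*(23 - 1020) = 12840*(-997) = -12801480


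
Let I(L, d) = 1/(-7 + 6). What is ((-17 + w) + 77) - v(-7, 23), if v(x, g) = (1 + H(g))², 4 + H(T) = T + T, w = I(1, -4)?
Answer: -1790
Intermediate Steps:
I(L, d) = -1 (I(L, d) = 1/(-1) = -1)
w = -1
H(T) = -4 + 2*T (H(T) = -4 + (T + T) = -4 + 2*T)
v(x, g) = (-3 + 2*g)² (v(x, g) = (1 + (-4 + 2*g))² = (-3 + 2*g)²)
((-17 + w) + 77) - v(-7, 23) = ((-17 - 1) + 77) - (-3 + 2*23)² = (-18 + 77) - (-3 + 46)² = 59 - 1*43² = 59 - 1*1849 = 59 - 1849 = -1790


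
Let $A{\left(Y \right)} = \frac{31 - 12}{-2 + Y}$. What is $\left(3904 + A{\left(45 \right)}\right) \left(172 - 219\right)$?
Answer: $- \frac{7890877}{43} \approx -1.8351 \cdot 10^{5}$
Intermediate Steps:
$A{\left(Y \right)} = \frac{19}{-2 + Y}$
$\left(3904 + A{\left(45 \right)}\right) \left(172 - 219\right) = \left(3904 + \frac{19}{-2 + 45}\right) \left(172 - 219\right) = \left(3904 + \frac{19}{43}\right) \left(-47\right) = \frac{167891}{43} \left(-47\right) = - \frac{7890877}{43}$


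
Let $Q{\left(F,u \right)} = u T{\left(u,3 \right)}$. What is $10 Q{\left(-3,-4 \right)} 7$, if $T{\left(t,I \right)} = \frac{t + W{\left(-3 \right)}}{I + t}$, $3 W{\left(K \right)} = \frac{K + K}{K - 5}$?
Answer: $-1050$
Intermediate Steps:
$W{\left(K \right)} = \frac{2 K}{3 \left(-5 + K\right)}$ ($W{\left(K \right)} = \frac{\left(K + K\right) \frac{1}{K - 5}}{3} = \frac{2 K \frac{1}{-5 + K}}{3} = \frac{2 K}{3 \left(-5 + K\right)}$)
$T{\left(t,I \right)} = \frac{\frac{1}{4} + t}{I + t}$ ($T{\left(t,I \right)} = \frac{t + \frac{2}{3} \left(-3\right) \frac{1}{-5 - 3}}{I + t} = \frac{t + \frac{2}{3} \left(-3\right) \frac{1}{-8}}{I + t} = \frac{t + \frac{2}{3} \left(-3\right) \left(- \frac{1}{8}\right)}{I + t} = \frac{t + \frac{1}{4}}{I + t} = \frac{\frac{1}{4} + t}{I + t}$)
$Q{\left(F,u \right)} = \frac{u \left(\frac{1}{4} + u\right)}{3 + u}$ ($Q{\left(F,u \right)} = u \frac{\frac{1}{4} + u}{3 + u} = \frac{u \left(\frac{1}{4} + u\right)}{3 + u}$)
$10 Q{\left(-3,-4 \right)} 7 = 10 \cdot \frac{1}{4} \left(-4\right) \frac{1}{3 - 4} \left(1 + 4 \left(-4\right)\right) 7 = 10 \cdot \frac{1}{4} \left(-4\right) \frac{1}{-1} \left(1 - 16\right) 7 = 10 \cdot \frac{1}{4} \left(-4\right) \left(-1\right) \left(-15\right) 7 = 10 \left(-15\right) 7 = \left(-150\right) 7 = -1050$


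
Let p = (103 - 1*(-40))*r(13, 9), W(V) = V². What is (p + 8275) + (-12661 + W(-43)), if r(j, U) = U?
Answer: -1250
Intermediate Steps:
p = 1287 (p = (103 - 1*(-40))*9 = (103 + 40)*9 = 143*9 = 1287)
(p + 8275) + (-12661 + W(-43)) = (1287 + 8275) + (-12661 + (-43)²) = 9562 + (-12661 + 1849) = 9562 - 10812 = -1250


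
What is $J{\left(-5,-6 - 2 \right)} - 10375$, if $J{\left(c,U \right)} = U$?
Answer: $-10383$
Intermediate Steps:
$J{\left(-5,-6 - 2 \right)} - 10375 = \left(-6 - 2\right) - 10375 = -8 - 10375 = -10383$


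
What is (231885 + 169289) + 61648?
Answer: 462822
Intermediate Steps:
(231885 + 169289) + 61648 = 401174 + 61648 = 462822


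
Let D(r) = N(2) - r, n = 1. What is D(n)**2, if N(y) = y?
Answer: 1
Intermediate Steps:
D(r) = 2 - r
D(n)**2 = (2 - 1*1)**2 = (2 - 1)**2 = 1**2 = 1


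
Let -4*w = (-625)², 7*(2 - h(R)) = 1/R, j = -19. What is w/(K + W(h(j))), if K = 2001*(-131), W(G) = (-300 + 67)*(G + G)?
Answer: 10390625/27990276 ≈ 0.37122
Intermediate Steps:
h(R) = 2 - 1/(7*R)
W(G) = -466*G
K = -262131
w = -390625/4 (w = -¼*(-625)² = -¼*390625 = -390625/4 ≈ -97656.)
w/(K + W(h(j))) = -390625/(4*(-262131 - 466*(2 - ⅐/(-19)))) = -390625/(4*(-262131 - 466*(2 - ⅐*(-1/19)))) = -390625/(4*(-262131 - 466*(2 + 1/133))) = -390625/(4*(-262131 - 466*267/133)) = -390625/(4*(-262131 - 124422/133)) = -390625/(4*(-34987845/133)) = -390625/4*(-133/34987845) = 10390625/27990276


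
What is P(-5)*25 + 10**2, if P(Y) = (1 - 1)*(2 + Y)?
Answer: 100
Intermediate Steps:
P(Y) = 0 (P(Y) = 0*(2 + Y) = 0)
P(-5)*25 + 10**2 = 0*25 + 10**2 = 0 + 100 = 100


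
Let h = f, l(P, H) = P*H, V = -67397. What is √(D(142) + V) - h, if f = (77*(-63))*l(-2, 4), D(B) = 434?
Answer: -38808 + I*√66963 ≈ -38808.0 + 258.77*I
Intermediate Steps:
l(P, H) = H*P
f = 38808 (f = (77*(-63))*(4*(-2)) = -4851*(-8) = 38808)
h = 38808
√(D(142) + V) - h = √(434 - 67397) - 1*38808 = √(-66963) - 38808 = I*√66963 - 38808 = -38808 + I*√66963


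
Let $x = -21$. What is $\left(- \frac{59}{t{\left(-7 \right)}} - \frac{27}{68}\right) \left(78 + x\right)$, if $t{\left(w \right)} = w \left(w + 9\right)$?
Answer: $\frac{103569}{476} \approx 217.58$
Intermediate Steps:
$t{\left(w \right)} = w \left(9 + w\right)$
$\left(- \frac{59}{t{\left(-7 \right)}} - \frac{27}{68}\right) \left(78 + x\right) = \left(- \frac{59}{\left(-7\right) \left(9 - 7\right)} - \frac{27}{68}\right) \left(78 - 21\right) = \left(- \frac{59}{\left(-7\right) 2} - \frac{27}{68}\right) 57 = \left(- \frac{59}{-14} - \frac{27}{68}\right) 57 = \left(\left(-59\right) \left(- \frac{1}{14}\right) - \frac{27}{68}\right) 57 = \left(\frac{59}{14} - \frac{27}{68}\right) 57 = \frac{1817}{476} \cdot 57 = \frac{103569}{476}$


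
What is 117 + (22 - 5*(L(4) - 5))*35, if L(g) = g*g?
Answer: -1038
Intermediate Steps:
L(g) = g²
117 + (22 - 5*(L(4) - 5))*35 = 117 + (22 - 5*(4² - 5))*35 = 117 + (22 - 5*(16 - 5))*35 = 117 + (22 - 5*11)*35 = 117 + (22 - 1*55)*35 = 117 + (22 - 55)*35 = 117 - 33*35 = 117 - 1155 = -1038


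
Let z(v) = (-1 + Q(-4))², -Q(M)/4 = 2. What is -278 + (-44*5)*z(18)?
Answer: -18098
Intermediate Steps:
Q(M) = -8 (Q(M) = -4*2 = -8)
z(v) = 81 (z(v) = (-1 - 8)² = (-9)² = 81)
-278 + (-44*5)*z(18) = -278 - 44*5*81 = -278 - 220*81 = -278 - 17820 = -18098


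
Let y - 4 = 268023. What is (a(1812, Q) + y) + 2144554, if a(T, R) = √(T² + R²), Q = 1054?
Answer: 2412581 + 2*√1098565 ≈ 2.4147e+6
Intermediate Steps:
y = 268027 (y = 4 + 268023 = 268027)
a(T, R) = √(R² + T²)
(a(1812, Q) + y) + 2144554 = (√(1054² + 1812²) + 268027) + 2144554 = (√(1110916 + 3283344) + 268027) + 2144554 = (√4394260 + 268027) + 2144554 = (2*√1098565 + 268027) + 2144554 = (268027 + 2*√1098565) + 2144554 = 2412581 + 2*√1098565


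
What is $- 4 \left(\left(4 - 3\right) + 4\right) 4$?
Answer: $-80$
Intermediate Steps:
$- 4 \left(\left(4 - 3\right) + 4\right) 4 = - 4 \left(1 + 4\right) 4 = \left(-4\right) 5 \cdot 4 = \left(-20\right) 4 = -80$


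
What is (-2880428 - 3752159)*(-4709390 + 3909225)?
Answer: 5307163976855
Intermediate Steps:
(-2880428 - 3752159)*(-4709390 + 3909225) = -6632587*(-800165) = 5307163976855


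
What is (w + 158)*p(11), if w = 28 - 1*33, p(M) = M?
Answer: 1683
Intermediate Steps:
w = -5 (w = 28 - 33 = -5)
(w + 158)*p(11) = (-5 + 158)*11 = 153*11 = 1683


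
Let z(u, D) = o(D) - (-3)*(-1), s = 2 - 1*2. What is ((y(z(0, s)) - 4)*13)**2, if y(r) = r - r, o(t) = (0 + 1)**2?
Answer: 2704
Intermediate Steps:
s = 0 (s = 2 - 2 = 0)
o(t) = 1 (o(t) = 1**2 = 1)
z(u, D) = -2 (z(u, D) = 1 - (-3)*(-1) = 1 - 1*3 = 1 - 3 = -2)
y(r) = 0
((y(z(0, s)) - 4)*13)**2 = ((0 - 4)*13)**2 = (-4*13)**2 = (-52)**2 = 2704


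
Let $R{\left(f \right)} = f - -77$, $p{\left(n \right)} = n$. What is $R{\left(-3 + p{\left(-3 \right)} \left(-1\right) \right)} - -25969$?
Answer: $26046$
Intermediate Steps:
$R{\left(f \right)} = 77 + f$ ($R{\left(f \right)} = f + 77 = 77 + f$)
$R{\left(-3 + p{\left(-3 \right)} \left(-1\right) \right)} - -25969 = \left(77 - 0\right) - -25969 = \left(77 + \left(-3 + 3\right)\right) + 25969 = \left(77 + 0\right) + 25969 = 77 + 25969 = 26046$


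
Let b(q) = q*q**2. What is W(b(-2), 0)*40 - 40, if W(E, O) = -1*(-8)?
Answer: 280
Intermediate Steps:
b(q) = q**3
W(E, O) = 8
W(b(-2), 0)*40 - 40 = 8*40 - 40 = 320 - 40 = 280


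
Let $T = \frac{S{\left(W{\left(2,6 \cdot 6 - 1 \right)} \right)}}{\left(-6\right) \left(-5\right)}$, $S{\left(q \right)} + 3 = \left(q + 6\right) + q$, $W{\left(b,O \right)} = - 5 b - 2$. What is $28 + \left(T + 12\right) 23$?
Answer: $\frac{2879}{10} \approx 287.9$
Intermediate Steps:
$W{\left(b,O \right)} = -2 - 5 b$
$S{\left(q \right)} = 3 + 2 q$ ($S{\left(q \right)} = -3 + \left(\left(q + 6\right) + q\right) = -3 + \left(\left(6 + q\right) + q\right) = -3 + \left(6 + 2 q\right) = 3 + 2 q$)
$T = - \frac{7}{10}$ ($T = \frac{3 + 2 \left(-2 - 10\right)}{\left(-6\right) \left(-5\right)} = \frac{3 + 2 \left(-2 - 10\right)}{30} = \left(3 + 2 \left(-12\right)\right) \frac{1}{30} = \left(3 - 24\right) \frac{1}{30} = \left(-21\right) \frac{1}{30} = - \frac{7}{10} \approx -0.7$)
$28 + \left(T + 12\right) 23 = 28 + \left(- \frac{7}{10} + 12\right) 23 = 28 + \frac{113}{10} \cdot 23 = 28 + \frac{2599}{10} = \frac{2879}{10}$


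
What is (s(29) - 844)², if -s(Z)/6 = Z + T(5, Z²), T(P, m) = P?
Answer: 1098304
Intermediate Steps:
s(Z) = -30 - 6*Z (s(Z) = -6*(Z + 5) = -6*(5 + Z) = -30 - 6*Z)
(s(29) - 844)² = ((-30 - 6*29) - 844)² = ((-30 - 174) - 844)² = (-204 - 844)² = (-1048)² = 1098304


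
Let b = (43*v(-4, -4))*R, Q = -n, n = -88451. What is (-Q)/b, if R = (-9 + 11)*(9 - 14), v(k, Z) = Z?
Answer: -2057/40 ≈ -51.425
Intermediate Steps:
R = -10 (R = 2*(-5) = -10)
Q = 88451 (Q = -1*(-88451) = 88451)
b = 1720 (b = (43*(-4))*(-10) = -172*(-10) = 1720)
(-Q)/b = -1*88451/1720 = -88451*1/1720 = -2057/40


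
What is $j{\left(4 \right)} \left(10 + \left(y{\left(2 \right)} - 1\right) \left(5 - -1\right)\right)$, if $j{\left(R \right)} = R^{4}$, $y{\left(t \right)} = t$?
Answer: $4096$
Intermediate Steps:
$j{\left(4 \right)} \left(10 + \left(y{\left(2 \right)} - 1\right) \left(5 - -1\right)\right) = 4^{4} \left(10 + \left(2 - 1\right) \left(5 - -1\right)\right) = 256 \left(10 + 1 \left(5 + 1\right)\right) = 256 \left(10 + 1 \cdot 6\right) = 256 \left(10 + 6\right) = 256 \cdot 16 = 4096$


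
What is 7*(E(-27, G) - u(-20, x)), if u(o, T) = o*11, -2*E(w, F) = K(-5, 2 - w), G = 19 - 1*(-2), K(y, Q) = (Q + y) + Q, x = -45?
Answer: 2709/2 ≈ 1354.5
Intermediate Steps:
K(y, Q) = y + 2*Q
G = 21 (G = 19 + 2 = 21)
E(w, F) = ½ + w (E(w, F) = -(-5 + 2*(2 - w))/2 = -(-5 + (4 - 2*w))/2 = -(-1 - 2*w)/2 = ½ + w)
u(o, T) = 11*o
7*(E(-27, G) - u(-20, x)) = 7*((½ - 27) - 11*(-20)) = 7*(-53/2 - 1*(-220)) = 7*(-53/2 + 220) = 7*(387/2) = 2709/2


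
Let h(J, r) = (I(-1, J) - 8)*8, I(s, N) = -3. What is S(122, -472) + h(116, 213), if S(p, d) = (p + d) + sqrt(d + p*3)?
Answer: -438 + I*sqrt(106) ≈ -438.0 + 10.296*I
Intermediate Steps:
h(J, r) = -88 (h(J, r) = (-3 - 8)*8 = -11*8 = -88)
S(p, d) = d + p + sqrt(d + 3*p) (S(p, d) = (d + p) + sqrt(d + 3*p) = d + p + sqrt(d + 3*p))
S(122, -472) + h(116, 213) = (-472 + 122 + sqrt(-472 + 3*122)) - 88 = (-472 + 122 + sqrt(-472 + 366)) - 88 = (-472 + 122 + sqrt(-106)) - 88 = (-472 + 122 + I*sqrt(106)) - 88 = (-350 + I*sqrt(106)) - 88 = -438 + I*sqrt(106)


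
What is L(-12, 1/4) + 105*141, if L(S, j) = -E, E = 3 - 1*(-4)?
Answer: 14798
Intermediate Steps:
E = 7 (E = 3 + 4 = 7)
L(S, j) = -7 (L(S, j) = -1*7 = -7)
L(-12, 1/4) + 105*141 = -7 + 105*141 = -7 + 14805 = 14798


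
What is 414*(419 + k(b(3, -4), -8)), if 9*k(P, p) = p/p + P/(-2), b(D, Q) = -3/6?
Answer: 347047/2 ≈ 1.7352e+5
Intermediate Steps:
b(D, Q) = -1/2 (b(D, Q) = -3*1/6 = -1/2)
k(P, p) = 1/9 - P/18 (k(P, p) = (p/p + P/(-2))/9 = (1 + P*(-1/2))/9 = (1 - P/2)/9 = 1/9 - P/18)
414*(419 + k(b(3, -4), -8)) = 414*(419 + (1/9 - 1/18*(-1/2))) = 414*(419 + (1/9 + 1/36)) = 414*(419 + 5/36) = 414*(15089/36) = 347047/2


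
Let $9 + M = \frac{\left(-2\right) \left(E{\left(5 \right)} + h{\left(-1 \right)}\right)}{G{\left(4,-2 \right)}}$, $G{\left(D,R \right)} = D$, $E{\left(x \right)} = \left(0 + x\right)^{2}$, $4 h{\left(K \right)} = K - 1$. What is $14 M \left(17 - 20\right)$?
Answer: $\frac{1785}{2} \approx 892.5$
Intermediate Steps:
$h{\left(K \right)} = - \frac{1}{4} + \frac{K}{4}$ ($h{\left(K \right)} = \frac{K - 1}{4} = \frac{-1 + K}{4} = - \frac{1}{4} + \frac{K}{4}$)
$E{\left(x \right)} = x^{2}$
$M = - \frac{85}{4}$ ($M = -9 + \frac{\left(-2\right) \left(5^{2} + \left(- \frac{1}{4} + \frac{1}{4} \left(-1\right)\right)\right)}{4} = -9 + - 2 \left(25 - \frac{1}{2}\right) \frac{1}{4} = -9 + \left(-2\right) \frac{49}{2} \cdot \frac{1}{4} = -9 - \frac{49}{4} = - \frac{85}{4} \approx -21.25$)
$14 M \left(17 - 20\right) = 14 \left(- \frac{85}{4}\right) \left(17 - 20\right) = - \frac{595 \left(17 - 20\right)}{2} = \left(- \frac{595}{2}\right) \left(-3\right) = \frac{1785}{2}$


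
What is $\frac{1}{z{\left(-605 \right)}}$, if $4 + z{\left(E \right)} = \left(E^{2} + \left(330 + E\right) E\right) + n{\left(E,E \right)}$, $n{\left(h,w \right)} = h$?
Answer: $\frac{1}{531791} \approx 1.8804 \cdot 10^{-6}$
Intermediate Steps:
$z{\left(E \right)} = -4 + E + E^{2} + E \left(330 + E\right)$ ($z{\left(E \right)} = -4 + \left(\left(E^{2} + \left(330 + E\right) E\right) + E\right) = -4 + \left(\left(E^{2} + E \left(330 + E\right)\right) + E\right) = -4 + \left(E + E^{2} + E \left(330 + E\right)\right) = -4 + E + E^{2} + E \left(330 + E\right)$)
$\frac{1}{z{\left(-605 \right)}} = \frac{1}{-4 + 2 \left(-605\right)^{2} + 331 \left(-605\right)} = \frac{1}{-4 + 2 \cdot 366025 - 200255} = \frac{1}{-4 + 732050 - 200255} = \frac{1}{531791}$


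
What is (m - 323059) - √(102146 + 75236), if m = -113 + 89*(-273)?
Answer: -347469 - √177382 ≈ -3.4789e+5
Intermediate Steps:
m = -24410 (m = -113 - 24297 = -24410)
(m - 323059) - √(102146 + 75236) = (-24410 - 323059) - √(102146 + 75236) = -347469 - √177382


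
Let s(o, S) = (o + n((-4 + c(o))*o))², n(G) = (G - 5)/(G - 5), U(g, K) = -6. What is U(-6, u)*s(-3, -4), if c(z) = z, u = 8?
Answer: -24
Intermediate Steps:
n(G) = 1 (n(G) = (-5 + G)/(-5 + G) = 1)
s(o, S) = (1 + o)² (s(o, S) = (o + 1)² = (1 + o)²)
U(-6, u)*s(-3, -4) = -6*(1 - 3)² = -6*(-2)² = -6*4 = -24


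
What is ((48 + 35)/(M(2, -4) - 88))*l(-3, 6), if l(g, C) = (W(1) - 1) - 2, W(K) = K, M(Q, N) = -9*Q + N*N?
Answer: 83/45 ≈ 1.8444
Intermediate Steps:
M(Q, N) = N² - 9*Q (M(Q, N) = -9*Q + N² = N² - 9*Q)
l(g, C) = -2 (l(g, C) = (1 - 1) - 2 = 0 - 2 = -2)
((48 + 35)/(M(2, -4) - 88))*l(-3, 6) = ((48 + 35)/(((-4)² - 9*2) - 88))*(-2) = (83/((16 - 18) - 88))*(-2) = (83/(-2 - 88))*(-2) = (83/(-90))*(-2) = (83*(-1/90))*(-2) = -83/90*(-2) = 83/45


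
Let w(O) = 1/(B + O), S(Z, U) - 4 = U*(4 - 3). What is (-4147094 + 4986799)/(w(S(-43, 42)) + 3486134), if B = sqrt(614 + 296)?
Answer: 706070592818650/2931335084293453 + 167941*sqrt(910)/2931335084293453 ≈ 0.24087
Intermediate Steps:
B = sqrt(910) ≈ 30.166
S(Z, U) = 4 + U (S(Z, U) = 4 + U*(4 - 3) = 4 + U*1 = 4 + U)
w(O) = 1/(O + sqrt(910)) (w(O) = 1/(sqrt(910) + O) = 1/(O + sqrt(910)))
(-4147094 + 4986799)/(w(S(-43, 42)) + 3486134) = (-4147094 + 4986799)/(1/((4 + 42) + sqrt(910)) + 3486134) = 839705/(1/(46 + sqrt(910)) + 3486134) = 839705/(3486134 + 1/(46 + sqrt(910)))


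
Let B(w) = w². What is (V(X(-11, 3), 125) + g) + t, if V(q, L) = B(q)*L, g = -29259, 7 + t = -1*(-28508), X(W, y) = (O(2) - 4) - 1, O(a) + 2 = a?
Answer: 2367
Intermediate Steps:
O(a) = -2 + a
X(W, y) = -5 (X(W, y) = ((-2 + 2) - 4) - 1 = (0 - 4) - 1 = -4 - 1 = -5)
t = 28501 (t = -7 - 1*(-28508) = -7 + 28508 = 28501)
V(q, L) = L*q² (V(q, L) = q²*L = L*q²)
(V(X(-11, 3), 125) + g) + t = (125*(-5)² - 29259) + 28501 = (125*25 - 29259) + 28501 = (3125 - 29259) + 28501 = -26134 + 28501 = 2367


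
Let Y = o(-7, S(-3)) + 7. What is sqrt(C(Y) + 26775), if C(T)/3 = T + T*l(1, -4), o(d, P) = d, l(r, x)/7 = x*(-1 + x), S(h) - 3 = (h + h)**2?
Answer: 15*sqrt(119) ≈ 163.63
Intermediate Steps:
S(h) = 3 + 4*h**2 (S(h) = 3 + (h + h)**2 = 3 + (2*h)**2 = 3 + 4*h**2)
l(r, x) = 7*x*(-1 + x) (l(r, x) = 7*(x*(-1 + x)) = 7*x*(-1 + x))
Y = 0 (Y = -7 + 7 = 0)
C(T) = 423*T (C(T) = 3*(T + T*(7*(-4)*(-1 - 4))) = 3*(T + T*(7*(-4)*(-5))) = 3*(T + T*140) = 3*(T + 140*T) = 3*(141*T) = 423*T)
sqrt(C(Y) + 26775) = sqrt(423*0 + 26775) = sqrt(0 + 26775) = sqrt(26775) = 15*sqrt(119)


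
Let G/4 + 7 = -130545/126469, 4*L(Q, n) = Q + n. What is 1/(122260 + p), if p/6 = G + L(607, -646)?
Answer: 252938/30860643263 ≈ 8.1961e-6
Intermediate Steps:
L(Q, n) = Q/4 + n/4 (L(Q, n) = (Q + n)/4 = Q/4 + n/4)
G = -4063312/126469 (G = -28 + 4*(-130545/126469) = -28 - 522180/126469 = -4063312/126469 ≈ -32.129)
p = -63556617/252938 (p = 6*(-4063312/126469 + ((¼)*607 + (¼)*(-646))) = 6*(-4063312/126469 + (607/4 - 323/2)) = 6*(-4063312/126469 - 39/4) = 6*(-21185539/505876) = -63556617/252938 ≈ -251.27)
1/(122260 + p) = 1/(122260 - 63556617/252938) = 1/(30860643263/252938) = 252938/30860643263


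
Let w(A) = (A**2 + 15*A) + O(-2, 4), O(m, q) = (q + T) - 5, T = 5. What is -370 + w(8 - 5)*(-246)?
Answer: -14638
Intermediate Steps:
O(m, q) = q (O(m, q) = (q + 5) - 5 = (5 + q) - 5 = q)
w(A) = 4 + A**2 + 15*A (w(A) = (A**2 + 15*A) + 4 = 4 + A**2 + 15*A)
-370 + w(8 - 5)*(-246) = -370 + (4 + (8 - 5)**2 + 15*(8 - 5))*(-246) = -370 + (4 + 3**2 + 15*3)*(-246) = -370 + (4 + 9 + 45)*(-246) = -370 + 58*(-246) = -370 - 14268 = -14638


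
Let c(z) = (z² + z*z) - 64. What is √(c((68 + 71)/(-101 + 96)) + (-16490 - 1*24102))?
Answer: I*√977758/5 ≈ 197.76*I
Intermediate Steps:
c(z) = -64 + 2*z² (c(z) = (z² + z²) - 64 = 2*z² - 64 = -64 + 2*z²)
√(c((68 + 71)/(-101 + 96)) + (-16490 - 1*24102)) = √((-64 + 2*((68 + 71)/(-101 + 96))²) + (-16490 - 1*24102)) = √((-64 + 2*(139/(-5))²) + (-16490 - 24102)) = √((-64 + 2*(139*(-⅕))²) - 40592) = √((-64 + 2*(-139/5)²) - 40592) = √((-64 + 2*(19321/25)) - 40592) = √((-64 + 38642/25) - 40592) = √(37042/25 - 40592) = √(-977758/25) = I*√977758/5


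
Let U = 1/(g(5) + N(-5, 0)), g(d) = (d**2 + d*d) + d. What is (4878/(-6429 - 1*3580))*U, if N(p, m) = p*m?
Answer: -4878/550495 ≈ -0.0088611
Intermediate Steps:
N(p, m) = m*p
g(d) = d + 2*d**2 (g(d) = (d**2 + d**2) + d = 2*d**2 + d = d + 2*d**2)
U = 1/55 (U = 1/(5*(1 + 2*5) + 0*(-5)) = 1/(5*(1 + 10) + 0) = 1/(5*11 + 0) = 1/(55 + 0) = 1/55 ≈ 0.018182)
(4878/(-6429 - 1*3580))*U = (4878/(-6429 - 1*3580))*(1/55) = (4878/(-6429 - 3580))*(1/55) = (4878/(-10009))*(1/55) = (4878*(-1/10009))*(1/55) = -4878/10009*1/55 = -4878/550495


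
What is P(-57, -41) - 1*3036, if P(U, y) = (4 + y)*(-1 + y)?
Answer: -1482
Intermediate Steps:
P(U, y) = (-1 + y)*(4 + y)
P(-57, -41) - 1*3036 = (-4 + (-41)**2 + 3*(-41)) - 1*3036 = (-4 + 1681 - 123) - 3036 = 1554 - 3036 = -1482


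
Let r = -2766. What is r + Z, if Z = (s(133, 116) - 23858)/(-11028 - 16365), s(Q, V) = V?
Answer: -25248432/9131 ≈ -2765.1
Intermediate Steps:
Z = 7914/9131 (Z = (116 - 23858)/(-11028 - 16365) = -23742/(-27393) = -23742*(-1/27393) = 7914/9131 ≈ 0.86672)
r + Z = -2766 + 7914/9131 = -25248432/9131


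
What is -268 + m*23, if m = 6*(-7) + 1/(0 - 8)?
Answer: -9895/8 ≈ -1236.9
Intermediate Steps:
m = -337/8 (m = -42 + 1/(-8) = -42 - ⅛ = -337/8 ≈ -42.125)
-268 + m*23 = -268 - 337/8*23 = -268 - 7751/8 = -9895/8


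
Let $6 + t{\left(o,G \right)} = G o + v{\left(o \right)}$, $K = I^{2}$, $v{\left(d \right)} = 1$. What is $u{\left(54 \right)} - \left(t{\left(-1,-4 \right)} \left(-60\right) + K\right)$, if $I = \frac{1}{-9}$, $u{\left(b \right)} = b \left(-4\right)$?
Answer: $- \frac{22357}{81} \approx -276.01$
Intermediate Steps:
$u{\left(b \right)} = - 4 b$
$I = - \frac{1}{9} \approx -0.11111$
$K = \frac{1}{81}$ ($K = \left(- \frac{1}{9}\right)^{2} = \frac{1}{81} \approx 0.012346$)
$t{\left(o,G \right)} = -5 + G o$ ($t{\left(o,G \right)} = -6 + \left(G o + 1\right) = -6 + \left(1 + G o\right) = -5 + G o$)
$u{\left(54 \right)} - \left(t{\left(-1,-4 \right)} \left(-60\right) + K\right) = \left(-4\right) 54 - \left(\left(-5 - -4\right) \left(-60\right) + \frac{1}{81}\right) = -216 - \left(\left(-5 + 4\right) \left(-60\right) + \frac{1}{81}\right) = -216 - \left(\left(-1\right) \left(-60\right) + \frac{1}{81}\right) = -216 - \left(60 + \frac{1}{81}\right) = -216 - \frac{4861}{81} = - \frac{22357}{81}$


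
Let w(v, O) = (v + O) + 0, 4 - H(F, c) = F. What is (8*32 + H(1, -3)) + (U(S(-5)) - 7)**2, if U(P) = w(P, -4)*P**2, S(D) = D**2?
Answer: 172082183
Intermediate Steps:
H(F, c) = 4 - F
w(v, O) = O + v (w(v, O) = (O + v) + 0 = O + v)
U(P) = P**2*(-4 + P) (U(P) = (-4 + P)*P**2 = P**2*(-4 + P))
(8*32 + H(1, -3)) + (U(S(-5)) - 7)**2 = (8*32 + (4 - 1*1)) + (((-5)**2)**2*(-4 + (-5)**2) - 7)**2 = (256 + (4 - 1)) + (25**2*(-4 + 25) - 7)**2 = (256 + 3) + (625*21 - 7)**2 = 259 + (13125 - 7)**2 = 259 + 13118**2 = 259 + 172081924 = 172082183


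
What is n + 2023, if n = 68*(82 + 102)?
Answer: 14535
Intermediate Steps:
n = 12512 (n = 68*184 = 12512)
n + 2023 = 12512 + 2023 = 14535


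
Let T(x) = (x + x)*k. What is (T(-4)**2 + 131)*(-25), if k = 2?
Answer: -9675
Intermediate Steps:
T(x) = 4*x (T(x) = (x + x)*2 = (2*x)*2 = 4*x)
(T(-4)**2 + 131)*(-25) = ((4*(-4))**2 + 131)*(-25) = ((-16)**2 + 131)*(-25) = (256 + 131)*(-25) = 387*(-25) = -9675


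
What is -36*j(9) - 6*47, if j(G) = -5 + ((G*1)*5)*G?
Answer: -14682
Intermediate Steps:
j(G) = -5 + 5*G**2 (j(G) = -5 + (G*5)*G = -5 + (5*G)*G = -5 + 5*G**2)
-36*j(9) - 6*47 = -36*(-5 + 5*9**2) - 6*47 = -36*(-5 + 5*81) - 282 = -36*(-5 + 405) - 282 = -36*400 - 282 = -14400 - 282 = -14682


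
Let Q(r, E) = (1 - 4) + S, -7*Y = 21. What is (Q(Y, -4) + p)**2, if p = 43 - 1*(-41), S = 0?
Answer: 6561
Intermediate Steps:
Y = -3 (Y = -1/7*21 = -3)
Q(r, E) = -3 (Q(r, E) = (1 - 4) + 0 = -3 + 0 = -3)
p = 84 (p = 43 + 41 = 84)
(Q(Y, -4) + p)**2 = (-3 + 84)**2 = 81**2 = 6561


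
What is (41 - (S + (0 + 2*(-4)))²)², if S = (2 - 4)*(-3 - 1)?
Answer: 1681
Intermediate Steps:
S = 8 (S = -2*(-4) = 8)
(41 - (S + (0 + 2*(-4)))²)² = (41 - (8 + (0 + 2*(-4)))²)² = (41 - (8 + (0 - 8))²)² = (41 - (8 - 8)²)² = (41 - 1*0²)² = (41 - 1*0)² = (41 + 0)² = 41² = 1681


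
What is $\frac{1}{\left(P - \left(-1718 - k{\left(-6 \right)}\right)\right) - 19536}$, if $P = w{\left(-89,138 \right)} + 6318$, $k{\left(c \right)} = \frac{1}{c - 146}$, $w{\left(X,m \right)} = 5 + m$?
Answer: $- \frac{152}{1726265} \approx -8.8051 \cdot 10^{-5}$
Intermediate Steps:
$k{\left(c \right)} = \frac{1}{-146 + c}$
$P = 6461$ ($P = \left(5 + 138\right) + 6318 = 143 + 6318 = 6461$)
$\frac{1}{\left(P - \left(-1718 - k{\left(-6 \right)}\right)\right) - 19536} = \frac{1}{\left(6461 - \left(-1718 - \frac{1}{-146 - 6}\right)\right) - 19536} = \frac{1}{\left(6461 - \left(-1718 - \frac{1}{-152}\right)\right) - 19536} = \frac{1}{\left(6461 - \left(-1718 - - \frac{1}{152}\right)\right) - 19536} = \frac{1}{\left(6461 - \left(-1718 + \frac{1}{152}\right)\right) - 19536} = \frac{1}{\left(6461 - - \frac{261135}{152}\right) - 19536} = \frac{1}{\left(6461 + \frac{261135}{152}\right) - 19536} = \frac{1}{\frac{1243207}{152} - 19536} = \frac{1}{- \frac{1726265}{152}} = - \frac{152}{1726265}$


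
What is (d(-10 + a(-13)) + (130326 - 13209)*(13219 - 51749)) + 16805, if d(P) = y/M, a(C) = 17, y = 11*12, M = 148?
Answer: -166962544552/37 ≈ -4.5125e+9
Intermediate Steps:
y = 132
d(P) = 33/37 (d(P) = 132/148 = 132*(1/148) = 33/37)
(d(-10 + a(-13)) + (130326 - 13209)*(13219 - 51749)) + 16805 = (33/37 + (130326 - 13209)*(13219 - 51749)) + 16805 = (33/37 + 117117*(-38530)) + 16805 = (33/37 - 4512518010) + 16805 = -166963166337/37 + 16805 = -166962544552/37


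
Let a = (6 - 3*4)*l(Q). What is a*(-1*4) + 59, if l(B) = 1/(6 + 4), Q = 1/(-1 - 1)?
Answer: 307/5 ≈ 61.400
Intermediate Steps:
Q = -½ (Q = 1/(-2) = -½ ≈ -0.50000)
l(B) = ⅒ (l(B) = 1/10 = ⅒)
a = -⅗ (a = (6 - 3*4)*(⅒) = (6 - 12)*(⅒) = -6*⅒ = -⅗ ≈ -0.60000)
a*(-1*4) + 59 = -(-3)*4/5 + 59 = -⅗*(-4) + 59 = 12/5 + 59 = 307/5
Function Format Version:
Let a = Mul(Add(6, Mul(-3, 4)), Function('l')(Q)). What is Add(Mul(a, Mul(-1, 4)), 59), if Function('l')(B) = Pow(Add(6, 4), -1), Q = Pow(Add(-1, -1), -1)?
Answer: Rational(307, 5) ≈ 61.400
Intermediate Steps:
Q = Rational(-1, 2) (Q = Pow(-2, -1) = Rational(-1, 2) ≈ -0.50000)
Function('l')(B) = Rational(1, 10) (Function('l')(B) = Pow(10, -1) = Rational(1, 10))
a = Rational(-3, 5) (a = Mul(Add(6, Mul(-3, 4)), Rational(1, 10)) = Mul(Add(6, -12), Rational(1, 10)) = Mul(-6, Rational(1, 10)) = Rational(-3, 5) ≈ -0.60000)
Add(Mul(a, Mul(-1, 4)), 59) = Add(Mul(Rational(-3, 5), Mul(-1, 4)), 59) = Add(Mul(Rational(-3, 5), -4), 59) = Add(Rational(12, 5), 59) = Rational(307, 5)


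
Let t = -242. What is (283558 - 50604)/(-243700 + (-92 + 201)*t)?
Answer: -116477/135039 ≈ -0.86254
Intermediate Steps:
(283558 - 50604)/(-243700 + (-92 + 201)*t) = (283558 - 50604)/(-243700 + (-92 + 201)*(-242)) = 232954/(-243700 + 109*(-242)) = 232954/(-243700 - 26378) = 232954/(-270078) = 232954*(-1/270078) = -116477/135039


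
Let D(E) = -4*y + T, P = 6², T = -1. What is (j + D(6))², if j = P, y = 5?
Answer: 225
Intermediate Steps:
P = 36
D(E) = -21 (D(E) = -4*5 - 1 = -20 - 1 = -21)
j = 36
(j + D(6))² = (36 - 21)² = 15² = 225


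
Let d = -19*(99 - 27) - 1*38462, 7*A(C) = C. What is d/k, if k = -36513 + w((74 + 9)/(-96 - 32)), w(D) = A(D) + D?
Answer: 4460960/4089539 ≈ 1.0908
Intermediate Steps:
A(C) = C/7
w(D) = 8*D/7 (w(D) = D/7 + D = 8*D/7)
k = -4089539/112 (k = -36513 + 8*((74 + 9)/(-96 - 32))/7 = -36513 + 8*(83/(-128))/7 = -36513 + 8*(83*(-1/128))/7 = -36513 + (8/7)*(-83/128) = -36513 - 83/112 = -4089539/112 ≈ -36514.)
d = -39830 (d = -19*72 - 38462 = -1368 - 38462 = -39830)
d/k = -39830/(-4089539/112) = -39830*(-112/4089539) = 4460960/4089539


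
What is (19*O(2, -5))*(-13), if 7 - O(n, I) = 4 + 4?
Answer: 247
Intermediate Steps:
O(n, I) = -1 (O(n, I) = 7 - (4 + 4) = 7 - 1*8 = 7 - 8 = -1)
(19*O(2, -5))*(-13) = (19*(-1))*(-13) = -19*(-13) = 247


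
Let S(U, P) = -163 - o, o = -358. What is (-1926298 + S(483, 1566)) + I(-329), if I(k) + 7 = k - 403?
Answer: -1926842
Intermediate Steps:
I(k) = -410 + k (I(k) = -7 + (k - 403) = -7 + (-403 + k) = -410 + k)
S(U, P) = 195 (S(U, P) = -163 - 1*(-358) = -163 + 358 = 195)
(-1926298 + S(483, 1566)) + I(-329) = (-1926298 + 195) + (-410 - 329) = -1926103 - 739 = -1926842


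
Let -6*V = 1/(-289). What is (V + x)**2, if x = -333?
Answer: 333415011241/3006756 ≈ 1.1089e+5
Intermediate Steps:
V = 1/1734 (V = -1/6/(-289) = -1/6*(-1/289) = 1/1734 ≈ 0.00057670)
(V + x)**2 = (1/1734 - 333)**2 = (-577421/1734)**2 = 333415011241/3006756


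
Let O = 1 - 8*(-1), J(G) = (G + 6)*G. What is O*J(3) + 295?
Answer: 538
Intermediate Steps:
J(G) = G*(6 + G) (J(G) = (6 + G)*G = G*(6 + G))
O = 9 (O = 1 + 8 = 9)
O*J(3) + 295 = 9*(3*(6 + 3)) + 295 = 9*(3*9) + 295 = 9*27 + 295 = 243 + 295 = 538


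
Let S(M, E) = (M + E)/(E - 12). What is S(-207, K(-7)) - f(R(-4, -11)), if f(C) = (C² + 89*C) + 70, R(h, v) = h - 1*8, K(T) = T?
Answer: 16440/19 ≈ 865.26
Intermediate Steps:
R(h, v) = -8 + h (R(h, v) = h - 8 = -8 + h)
f(C) = 70 + C² + 89*C
S(M, E) = (E + M)/(-12 + E)
S(-207, K(-7)) - f(R(-4, -11)) = (-7 - 207)/(-12 - 7) - (70 + (-8 - 4)² + 89*(-8 - 4)) = -214/(-19) - (70 + (-12)² + 89*(-12)) = -1/19*(-214) - (70 + 144 - 1068) = 214/19 - 1*(-854) = 214/19 + 854 = 16440/19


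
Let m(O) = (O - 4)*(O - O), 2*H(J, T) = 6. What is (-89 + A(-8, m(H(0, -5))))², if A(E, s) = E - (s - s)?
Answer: 9409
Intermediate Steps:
H(J, T) = 3 (H(J, T) = (½)*6 = 3)
m(O) = 0 (m(O) = (-4 + O)*0 = 0)
A(E, s) = E (A(E, s) = E - 1*0 = E + 0 = E)
(-89 + A(-8, m(H(0, -5))))² = (-89 - 8)² = (-97)² = 9409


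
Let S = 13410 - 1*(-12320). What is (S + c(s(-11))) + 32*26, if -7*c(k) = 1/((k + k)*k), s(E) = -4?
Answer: 5949887/224 ≈ 26562.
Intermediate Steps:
S = 25730 (S = 13410 + 12320 = 25730)
c(k) = -1/(14*k²) (c(k) = -1/(7*(k + k)*k) = -1/(7*(2*k)*k) = -1/(2*k)/(7*k) = -1/(14*k²))
(S + c(s(-11))) + 32*26 = (25730 - 1/14/(-4)²) + 32*26 = (25730 - 1/14*1/16) + 832 = (25730 - 1/224) + 832 = 5763519/224 + 832 = 5949887/224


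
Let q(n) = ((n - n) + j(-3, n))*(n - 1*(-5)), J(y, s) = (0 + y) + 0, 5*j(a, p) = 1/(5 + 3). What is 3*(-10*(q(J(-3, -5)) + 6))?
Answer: -363/2 ≈ -181.50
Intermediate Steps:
j(a, p) = 1/40 (j(a, p) = 1/(5*(5 + 3)) = (⅕)/8 = (⅕)*(⅛) = 1/40)
J(y, s) = y (J(y, s) = y + 0 = y)
q(n) = ⅛ + n/40 (q(n) = ((n - n) + 1/40)*(n - 1*(-5)) = (0 + 1/40)*(n + 5) = (5 + n)/40 = ⅛ + n/40)
3*(-10*(q(J(-3, -5)) + 6)) = 3*(-10*((⅛ + (1/40)*(-3)) + 6)) = 3*(-10*((⅛ - 3/40) + 6)) = 3*(-10*(1/20 + 6)) = 3*(-10*121/20) = 3*(-121/2) = -363/2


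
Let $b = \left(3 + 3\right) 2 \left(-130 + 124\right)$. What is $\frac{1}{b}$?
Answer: $- \frac{1}{72} \approx -0.013889$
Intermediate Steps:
$b = -72$ ($b = 6 \cdot 2 \left(-6\right) = 12 \left(-6\right) = -72$)
$\frac{1}{b} = \frac{1}{-72} = - \frac{1}{72}$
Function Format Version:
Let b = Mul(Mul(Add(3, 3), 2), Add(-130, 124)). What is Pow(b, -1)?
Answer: Rational(-1, 72) ≈ -0.013889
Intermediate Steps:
b = -72 (b = Mul(Mul(6, 2), -6) = Mul(12, -6) = -72)
Pow(b, -1) = Pow(-72, -1) = Rational(-1, 72)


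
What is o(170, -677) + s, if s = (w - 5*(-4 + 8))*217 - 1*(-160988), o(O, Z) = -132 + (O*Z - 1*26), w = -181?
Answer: 2123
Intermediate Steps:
o(O, Z) = -158 + O*Z (o(O, Z) = -132 + (O*Z - 26) = -132 + (-26 + O*Z) = -158 + O*Z)
s = 117371 (s = (-181 - 5*(-4 + 8))*217 - 1*(-160988) = (-181 - 5*4)*217 + 160988 = (-181 - 20)*217 + 160988 = -201*217 + 160988 = -43617 + 160988 = 117371)
o(170, -677) + s = (-158 + 170*(-677)) + 117371 = (-158 - 115090) + 117371 = -115248 + 117371 = 2123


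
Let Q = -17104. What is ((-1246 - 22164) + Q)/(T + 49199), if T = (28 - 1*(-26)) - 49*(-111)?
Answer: -20257/27346 ≈ -0.74077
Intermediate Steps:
T = 5493 (T = (28 + 26) + 5439 = 54 + 5439 = 5493)
((-1246 - 22164) + Q)/(T + 49199) = ((-1246 - 22164) - 17104)/(5493 + 49199) = (-23410 - 17104)/54692 = -40514*1/54692 = -20257/27346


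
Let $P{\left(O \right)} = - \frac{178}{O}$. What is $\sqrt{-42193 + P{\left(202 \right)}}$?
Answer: $\frac{i \sqrt{430419782}}{101} \approx 205.41 i$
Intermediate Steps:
$\sqrt{-42193 + P{\left(202 \right)}} = \sqrt{-42193 - \frac{178}{202}} = \sqrt{-42193 - \frac{89}{101}} = \sqrt{- \frac{4261582}{101}} = \frac{i \sqrt{430419782}}{101}$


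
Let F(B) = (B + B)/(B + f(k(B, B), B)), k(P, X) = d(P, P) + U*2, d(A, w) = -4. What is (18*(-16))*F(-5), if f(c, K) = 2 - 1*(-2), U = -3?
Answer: -2880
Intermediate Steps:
k(P, X) = -10 (k(P, X) = -4 - 3*2 = -4 - 6 = -10)
f(c, K) = 4 (f(c, K) = 2 + 2 = 4)
F(B) = 2*B/(4 + B) (F(B) = (B + B)/(B + 4) = (2*B)/(4 + B) = 2*B/(4 + B))
(18*(-16))*F(-5) = (18*(-16))*(2*(-5)/(4 - 5)) = -576*(-5)/(-1) = -576*(-5)*(-1) = -288*10 = -2880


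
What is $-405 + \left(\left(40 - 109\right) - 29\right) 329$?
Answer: $-32647$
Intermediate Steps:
$-405 + \left(\left(40 - 109\right) - 29\right) 329 = -405 + \left(-69 - 29\right) 329 = -405 - 32242 = -32647$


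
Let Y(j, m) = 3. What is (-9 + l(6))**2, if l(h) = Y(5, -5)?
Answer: 36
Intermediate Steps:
l(h) = 3
(-9 + l(6))**2 = (-9 + 3)**2 = (-6)**2 = 36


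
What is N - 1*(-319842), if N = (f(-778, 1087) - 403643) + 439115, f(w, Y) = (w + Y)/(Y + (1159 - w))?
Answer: 358156615/1008 ≈ 3.5531e+5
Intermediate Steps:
f(w, Y) = (Y + w)/(1159 + Y - w)
N = 35755879/1008 (N = ((1087 - 778)/(1159 + 1087 - 1*(-778)) - 403643) + 439115 = (309/(1159 + 1087 + 778) - 403643) + 439115 = (309/3024 - 403643) + 439115 = ((1/3024)*309 - 403643) + 439115 = (103/1008 - 403643) + 439115 = -406872041/1008 + 439115 = 35755879/1008 ≈ 35472.)
N - 1*(-319842) = 35755879/1008 - 1*(-319842) = 35755879/1008 + 319842 = 358156615/1008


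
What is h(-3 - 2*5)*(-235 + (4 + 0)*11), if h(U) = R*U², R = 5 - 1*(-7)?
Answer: -387348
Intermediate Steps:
R = 12 (R = 5 + 7 = 12)
h(U) = 12*U²
h(-3 - 2*5)*(-235 + (4 + 0)*11) = (12*(-3 - 2*5)²)*(-235 + (4 + 0)*11) = (12*(-3 - 10)²)*(-235 + 4*11) = (12*(-13)²)*(-235 + 44) = (12*169)*(-191) = 2028*(-191) = -387348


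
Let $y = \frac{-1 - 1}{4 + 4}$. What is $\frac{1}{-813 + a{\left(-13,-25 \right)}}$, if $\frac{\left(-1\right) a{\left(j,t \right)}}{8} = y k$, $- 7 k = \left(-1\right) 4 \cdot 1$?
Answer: $- \frac{7}{5683} \approx -0.0012317$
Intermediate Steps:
$k = \frac{4}{7}$ ($k = - \frac{\left(-1\right) 4 \cdot 1}{7} = - \frac{\left(-4\right) 1}{7} = \left(- \frac{1}{7}\right) \left(-4\right) = \frac{4}{7} \approx 0.57143$)
$y = - \frac{1}{4}$ ($y = - \frac{2}{8} = \left(-2\right) \frac{1}{8} = - \frac{1}{4} \approx -0.25$)
$a{\left(j,t \right)} = \frac{8}{7}$ ($a{\left(j,t \right)} = - 8 \left(\left(- \frac{1}{4}\right) \frac{4}{7}\right) = \left(-8\right) \left(- \frac{1}{7}\right) = \frac{8}{7}$)
$\frac{1}{-813 + a{\left(-13,-25 \right)}} = \frac{1}{-813 + \frac{8}{7}} = \frac{1}{- \frac{5683}{7}} = - \frac{7}{5683}$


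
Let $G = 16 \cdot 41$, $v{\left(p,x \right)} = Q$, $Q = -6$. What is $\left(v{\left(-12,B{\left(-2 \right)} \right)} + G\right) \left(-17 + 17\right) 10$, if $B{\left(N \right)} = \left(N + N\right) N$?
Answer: $0$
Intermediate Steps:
$B{\left(N \right)} = 2 N^{2}$ ($B{\left(N \right)} = 2 N N = 2 N^{2}$)
$v{\left(p,x \right)} = -6$
$G = 656$
$\left(v{\left(-12,B{\left(-2 \right)} \right)} + G\right) \left(-17 + 17\right) 10 = \left(-6 + 656\right) \left(-17 + 17\right) 10 = 650 \cdot 0 \cdot 10 = 650 \cdot 0 = 0$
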